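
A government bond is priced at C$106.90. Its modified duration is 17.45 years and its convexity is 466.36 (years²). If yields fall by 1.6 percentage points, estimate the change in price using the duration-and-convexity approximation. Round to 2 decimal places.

+C$36.23

Duration effect: -D_mod·Δy = -17.45 × (-0.016) = +0.279200
Convexity effect: ½·C·(Δy)² = 0.5 × 466.36 × (-0.016)² = +0.05969408
ΔP/P ≈ +0.279200 + 0.05969408 = +0.33889408
ΔP ≈ 106.90 × (+0.33889408) = +36.227777152.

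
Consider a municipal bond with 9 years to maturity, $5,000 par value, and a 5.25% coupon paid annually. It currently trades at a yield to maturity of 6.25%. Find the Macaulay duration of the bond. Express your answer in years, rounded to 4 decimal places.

Periodic yield y = 0.0625. Discount each cash flow and weight by its year:
  t   CF        PV=CF/(1+0.0625)^t    t·PV
  1       262.50       247.0588       247.0588
  2       262.50       232.5260       465.0519
  3       262.50       218.8480       656.5439
  4       262.50       205.9745       823.8982
  5       262.50       193.8584       969.2920
  6       262.50       182.4550     1,094.7298
  7       262.50       171.7223     1,202.0562
  8       262.50       161.6210     1,292.9680
  9     5,262.50     3,049.5212    27,445.6910
  Σ                  4,663.5852    34,197.2898
Price P = Σ PV = 4,663.5852.
Macaulay duration = Σ(t·PV) / P = 34,197.2898 / 4,663.5852 = 7.33283 years.

7.3328 years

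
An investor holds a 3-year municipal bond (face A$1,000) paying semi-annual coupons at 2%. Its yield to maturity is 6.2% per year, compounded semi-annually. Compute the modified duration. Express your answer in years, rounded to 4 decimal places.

Periodic yield y = 0.031. First find Macaulay duration:
  t   CF        PV=CF/(1+0.031)^t    t·PV
  1        10.00         9.6993         9.6993
  2        10.00         9.4077        18.8154
  3        10.00         9.1248        27.3744
  4        10.00         8.8504        35.4018
  5        10.00         8.5843        42.9217
  6     1,010.00       840.9485     5,045.6908
  Σ                    886.6151     5,179.9034
P = 886.6151; Macaulay duration = 5,179.9034 / 886.6151 = 5.84234 half-year periods = 2.92117 years.
Modified duration = D_Mac / (1 + y) = 2.92117 / 1.031 = 2.83333 years.

2.8333 years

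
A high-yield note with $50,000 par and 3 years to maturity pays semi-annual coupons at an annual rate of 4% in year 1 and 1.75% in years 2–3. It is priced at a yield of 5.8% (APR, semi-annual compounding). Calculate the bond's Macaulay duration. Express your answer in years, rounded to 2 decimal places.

2.88 years

Periodic yield y = 0.029. Discount each cash flow and weight by its period:
  t   CF        PV=CF/(1+0.029)^t    t·PV
  1     1,000.00       971.8173       971.8173
  2     1,000.00       944.4289     1,888.8577
  3       437.50       401.5429     1,204.6286
  4       437.50       390.2263     1,560.9053
  5       437.50       379.2287     1,896.1434
  6    50,437.50    42,487.5123   254,925.0739
  Σ                 45,574.7564   262,447.4263
Price P = Σ PV = 45,574.7564.
Macaulay duration = Σ(t·PV) / P = 262,447.4263 / 45,574.7564 = 5.75861 half-year periods.
In years: 5.75861 / 2 = 2.87931 years.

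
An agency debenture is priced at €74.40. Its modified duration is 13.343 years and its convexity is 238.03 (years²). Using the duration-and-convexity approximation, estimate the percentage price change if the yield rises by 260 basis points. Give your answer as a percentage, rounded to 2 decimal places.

Duration effect: -D_mod·Δy = -13.343 × (+0.026) = -0.346918
Convexity effect: ½·C·(Δy)² = 0.5 × 238.03 × (0.026)² = +0.08045414
ΔP/P ≈ -0.346918 + 0.08045414 = -0.26646386
= -26.646386%.

-26.65%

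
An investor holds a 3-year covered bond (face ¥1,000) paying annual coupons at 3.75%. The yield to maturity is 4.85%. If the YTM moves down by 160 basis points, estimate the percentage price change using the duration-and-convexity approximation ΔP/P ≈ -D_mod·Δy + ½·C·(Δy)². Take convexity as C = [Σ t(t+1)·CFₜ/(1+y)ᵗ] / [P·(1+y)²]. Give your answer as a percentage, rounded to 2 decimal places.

+4.54%

With y = 0.0485:
  t   CF        PV=CF/(1+0.0485)^t    t·PV        t(t+1)·PV
  1        37.50        35.7654        35.7654          71.5308
  2        37.50        34.1110        68.2220         204.6660
  3     1,037.50       900.0835     2,700.2505      10,801.0020
  Σ                    969.9599     2,804.2379      11,077.1987
P = 969.9599; D_Mac = 2.89109 yrs; D_mod = 2.75735 yrs; C = 10.38818.
Duration effect: -2.75735 × (-0.016) = +0.044118
Convexity effect: 0.5 × 10.38818 × (-0.016)² = +0.0013297
ΔP/P ≈ +0.044118 + 0.0013297 = +0.045447 = +4.5447%.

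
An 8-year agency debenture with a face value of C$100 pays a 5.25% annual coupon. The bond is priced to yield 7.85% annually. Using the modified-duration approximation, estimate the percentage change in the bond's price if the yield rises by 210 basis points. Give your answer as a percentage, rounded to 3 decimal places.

Periodic yield y = 0.0785. Modified duration first:
  t   CF        PV=CF/(1+0.0785)^t    t·PV
  1         5.25         4.8679         4.8679
  2         5.25         4.5136         9.0271
  3         5.25         4.1850        12.5551
  4         5.25         3.8804        15.5217
  5         5.25         3.5980        17.9899
  6         5.25         3.3361        20.0166
  7         5.25         3.0933        21.6529
  8       105.25        57.4991       459.9927
  Σ                     84.9733       561.6238
P = 84.9733; D_Mac = 6.60941 yrs; D_mod = 6.60941/(1+0.0785) = 6.12834 yrs.
ΔP/P ≈ -D_mod · Δy = -6.12834 × (+0.021) = -0.128695 = -12.8695%.

-12.870%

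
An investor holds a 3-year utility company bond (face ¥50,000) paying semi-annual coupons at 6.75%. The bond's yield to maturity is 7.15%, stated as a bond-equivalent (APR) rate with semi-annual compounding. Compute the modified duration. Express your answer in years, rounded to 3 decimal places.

2.669 years

Periodic yield y = 0.03575. First find Macaulay duration:
  t   CF        PV=CF/(1+0.03575)^t    t·PV
  1     1,687.50     1,629.2542     1,629.2542
  2     1,687.50     1,573.0187     3,146.0375
  3     1,687.50     1,518.7243     4,556.1730
  4     1,687.50     1,466.3040     5,865.2159
  5     1,687.50     1,415.6930     7,078.4648
  6    51,687.50    41,865.4607   251,192.7644
  Σ                 49,468.4549   273,467.9098
P = 49,468.4549; Macaulay duration = 273,467.9098 / 49,468.4549 = 5.52813 half-year periods = 2.76406 years.
Modified duration = D_Mac / (1 + y) = 2.76406 / 1.03575 = 2.66866 years.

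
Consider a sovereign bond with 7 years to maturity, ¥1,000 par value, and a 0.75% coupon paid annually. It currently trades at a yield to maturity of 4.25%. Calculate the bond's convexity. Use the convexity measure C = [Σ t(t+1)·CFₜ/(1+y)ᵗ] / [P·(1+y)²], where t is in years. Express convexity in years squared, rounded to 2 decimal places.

49.79

With y = 0.0425:
  t   CF        PV=CF/(1+0.0425)^t    t·PV        t(t+1)·PV
  1         7.50         7.1942         7.1942          14.3885
  2         7.50         6.9010        13.8019          41.4057
  3         7.50         6.6196        19.8589          79.4354
  4         7.50         6.3498        25.3990         126.9951
  5         7.50         6.0909        30.4545         182.7268
  6         7.50         5.8426        35.0555         245.3885
  7     1,007.50       752.8572     5,270.0004      42,160.0033
  Σ                    791.8553     5,401.7644      42,850.3433
P = 791.8553.
Convexity = Σ t(t+1)·PV / [P·(1+y)²] = 42,850.3433 / (791.8553 × 1.086806) = 49.79163.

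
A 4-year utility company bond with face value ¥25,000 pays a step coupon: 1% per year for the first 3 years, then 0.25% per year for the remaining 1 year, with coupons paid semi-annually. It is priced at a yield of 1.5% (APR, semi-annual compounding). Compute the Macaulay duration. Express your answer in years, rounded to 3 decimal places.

Periodic yield y = 0.0075. Discount each cash flow and weight by its period:
  t   CF        PV=CF/(1+0.0075)^t    t·PV
  1       125.00       124.0695       124.0695
  2       125.00       123.1459       246.2918
  3       125.00       122.2292       366.6875
  4       125.00       121.3193       485.2771
  5       125.00       120.4162       602.0808
  6       125.00       119.5198       717.1185
  7        31.25        29.6575       207.6025
  8    25,031.25    23,578.8217   188,630.5740
  Σ                 24,339.1790   191,379.7016
Price P = Σ PV = 24,339.1790.
Macaulay duration = Σ(t·PV) / P = 191,379.7016 / 24,339.1790 = 7.86303 half-year periods.
In years: 7.86303 / 2 = 3.93152 years.

3.932 years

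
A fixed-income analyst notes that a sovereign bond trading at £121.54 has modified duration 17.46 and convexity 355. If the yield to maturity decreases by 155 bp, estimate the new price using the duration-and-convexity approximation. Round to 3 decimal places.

Duration effect: -D_mod·Δy = -17.46 × (-0.0155) = +0.270630
Convexity effect: ½·C·(Δy)² = 0.5 × 355 × (-0.0155)² = +0.042644375
ΔP/P ≈ +0.270630 + 0.042644375 = +0.313274375
New price ≈ 121.54 × (1 + 0.313274375) = 159.6153675375.

£159.615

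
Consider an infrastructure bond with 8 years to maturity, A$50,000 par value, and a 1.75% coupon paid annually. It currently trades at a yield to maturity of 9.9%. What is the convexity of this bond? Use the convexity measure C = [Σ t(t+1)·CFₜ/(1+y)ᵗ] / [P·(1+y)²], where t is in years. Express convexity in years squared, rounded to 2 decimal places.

With y = 0.099:
  t   CF        PV=CF/(1+0.099)^t    t·PV        t(t+1)·PV
  1       875.00       796.1783       796.1783       1,592.3567
  2       875.00       724.4571     1,448.9142       4,346.7426
  3       875.00       659.1966     1,977.5899       7,910.3595
  4       875.00       599.8149     2,399.2598      11,996.2989
  5       875.00       545.7825     2,728.9124      16,373.4744
  6       875.00       496.6174     2,979.7042      20,857.9292
  7       875.00       451.8811     3,163.1679      25,305.3433
  8    50,875.00    23,906.8790   191,255.0317   1,721,295.2856
  Σ                 28,180.8069   206,748.7584   1,809,677.7902
P = 28,180.8069.
Convexity = Σ t(t+1)·PV / [P·(1+y)²] = 1,809,677.7902 / (28,180.8069 × 1.207801) = 53.16826.

53.17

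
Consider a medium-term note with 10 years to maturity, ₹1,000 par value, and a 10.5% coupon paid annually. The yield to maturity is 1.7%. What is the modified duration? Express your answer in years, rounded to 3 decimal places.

Periodic yield y = 0.017. First find Macaulay duration:
  t   CF        PV=CF/(1+0.017)^t    t·PV
  1       105.00       103.2448       103.2448
  2       105.00       101.5190       203.0380
  3       105.00        99.8220       299.4661
  4       105.00        98.1534       392.6137
  5       105.00        96.5127       482.5636
  6       105.00        94.8994       569.3966
  7       105.00        93.3131       653.1917
  8       105.00        91.7533       734.0264
  9       105.00        90.2196       811.9761
  10    1,105.00       933.5826     9,335.8260
  Σ                  1,803.0200    13,585.3430
P = 1,803.0200; Macaulay duration = 13,585.3430 / 1,803.0200 = 7.53477 years.
Modified duration = D_Mac / (1 + y) = 7.53477 / 1.017 = 7.40882 years.

7.409 years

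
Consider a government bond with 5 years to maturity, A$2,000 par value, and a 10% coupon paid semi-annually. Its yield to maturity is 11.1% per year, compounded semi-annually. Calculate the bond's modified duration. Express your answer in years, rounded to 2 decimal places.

3.82 years

Periodic yield y = 0.0555. First find Macaulay duration:
  t   CF        PV=CF/(1+0.0555)^t    t·PV
  1       100.00        94.7418        94.7418
  2       100.00        89.7601       179.5203
  3       100.00        85.0404       255.1212
  4       100.00        80.5688       322.2753
  5       100.00        76.3324       381.6619
  6       100.00        72.3187       433.9122
  7       100.00        68.5161       479.6124
  8       100.00        64.9134       519.3069
  9       100.00        61.5001       553.5010
  10    2,100.00     1,223.5928    12,235.9282
  Σ                  1,917.2846    15,455.5811
P = 1,917.2846; Macaulay duration = 15,455.5811 / 1,917.2846 = 8.06118 half-year periods = 4.03059 years.
Modified duration = D_Mac / (1 + y) = 4.03059 / 1.0555 = 3.81866 years.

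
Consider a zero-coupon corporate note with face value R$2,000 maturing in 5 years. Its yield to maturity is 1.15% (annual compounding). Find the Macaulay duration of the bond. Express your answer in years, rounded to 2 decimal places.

A zero-coupon bond has a single cash flow at maturity, so its Macaulay duration equals its maturity: 5 years.

5.00 years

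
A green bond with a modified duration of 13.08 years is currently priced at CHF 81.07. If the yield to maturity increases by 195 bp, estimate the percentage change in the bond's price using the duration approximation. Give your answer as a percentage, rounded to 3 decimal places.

-25.506%

Duration approximation: ΔP/P ≈ -D_mod · Δy = -13.08 × (+0.0195) = -0.255060.
As a percentage: -25.5060%.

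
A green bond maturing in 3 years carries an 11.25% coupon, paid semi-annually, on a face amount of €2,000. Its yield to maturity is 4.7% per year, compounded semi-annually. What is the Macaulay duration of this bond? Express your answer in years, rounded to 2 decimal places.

Periodic yield y = 0.0235. Discount each cash flow and weight by its period:
  t   CF        PV=CF/(1+0.0235)^t    t·PV
  1       112.50       109.9170       109.9170
  2       112.50       107.3932       214.7864
  3       112.50       104.9274       314.7823
  4       112.50       102.5182       410.0730
  5       112.50       100.1644       500.8219
  6     2,112.50     1,837.6789    11,026.0736
  Σ                  2,362.5991    12,576.4540
Price P = Σ PV = 2,362.5991.
Macaulay duration = Σ(t·PV) / P = 12,576.4540 / 2,362.5991 = 5.32314 half-year periods.
In years: 5.32314 / 2 = 2.66157 years.

2.66 years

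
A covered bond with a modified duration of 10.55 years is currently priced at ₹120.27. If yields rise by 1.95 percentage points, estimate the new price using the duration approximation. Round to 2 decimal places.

₹95.53

Duration approximation: ΔP/P ≈ -D_mod · Δy = -10.55 × (+0.0195) = -0.205725.
New price ≈ 120.27 × (1 - 0.205725) = 95.52745425.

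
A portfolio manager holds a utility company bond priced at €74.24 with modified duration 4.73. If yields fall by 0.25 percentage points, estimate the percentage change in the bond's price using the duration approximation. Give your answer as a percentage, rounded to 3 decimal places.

Duration approximation: ΔP/P ≈ -D_mod · Δy = -4.73 × (-0.0025) = +0.011825.
As a percentage: +1.1825%.

+1.183%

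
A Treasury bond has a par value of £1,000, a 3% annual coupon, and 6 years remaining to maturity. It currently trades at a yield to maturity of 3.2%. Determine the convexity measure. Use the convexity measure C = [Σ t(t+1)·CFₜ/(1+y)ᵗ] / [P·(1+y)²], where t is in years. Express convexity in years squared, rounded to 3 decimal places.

35.748

With y = 0.032:
  t   CF        PV=CF/(1+0.032)^t    t·PV        t(t+1)·PV
  1        30.00        29.0698        29.0698          58.1395
  2        30.00        28.1684        56.3368         169.0103
  3        30.00        27.2949        81.8848         327.5393
  4        30.00        26.4486       105.7943         528.9717
  5        30.00        25.6285       128.1424         768.8543
  6     1,030.00       852.6269     5,115.7615      35,810.3307
  Σ                    989.2371     5,516.9896      37,662.8458
P = 989.2371.
Convexity = Σ t(t+1)·PV / [P·(1+y)²] = 37,662.8458 / (989.2371 × 1.065024) = 35.74813.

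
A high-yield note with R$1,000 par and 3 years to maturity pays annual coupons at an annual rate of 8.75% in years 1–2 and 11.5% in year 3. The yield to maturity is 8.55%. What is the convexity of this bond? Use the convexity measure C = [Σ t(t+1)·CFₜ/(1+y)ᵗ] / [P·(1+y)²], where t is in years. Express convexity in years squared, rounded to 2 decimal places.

9.15

With y = 0.0855:
  t   CF        PV=CF/(1+0.0855)^t    t·PV        t(t+1)·PV
  1        87.50        80.6080        80.6080         161.2160
  2        87.50        74.2589       148.5178         445.5533
  3     1,115.00       871.7368     2,615.2104      10,460.8417
  Σ                  1,026.6037     2,844.3362      11,067.6110
P = 1,026.6037.
Convexity = Σ t(t+1)·PV / [P·(1+y)²] = 11,067.6110 / (1,026.6037 × 1.178310) = 9.14937.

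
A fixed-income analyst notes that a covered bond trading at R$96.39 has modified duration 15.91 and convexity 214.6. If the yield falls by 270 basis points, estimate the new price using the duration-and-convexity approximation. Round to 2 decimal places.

R$145.34

Duration effect: -D_mod·Δy = -15.91 × (-0.027) = +0.429570
Convexity effect: ½·C·(Δy)² = 0.5 × 214.6 × (-0.027)² = +0.0782217
ΔP/P ≈ +0.429570 + 0.0782217 = +0.5077917
New price ≈ 96.39 × (1 + 0.5077917) = 145.336041963.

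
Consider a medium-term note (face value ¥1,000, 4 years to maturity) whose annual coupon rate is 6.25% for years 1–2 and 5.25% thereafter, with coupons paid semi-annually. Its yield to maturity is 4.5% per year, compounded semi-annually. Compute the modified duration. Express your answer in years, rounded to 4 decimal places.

Periodic yield y = 0.0225. First find Macaulay duration:
  t   CF        PV=CF/(1+0.0225)^t    t·PV
  1        31.25        30.5623        30.5623
  2        31.25        29.8898        59.7797
  3        31.25        29.2321        87.6963
  4        31.25        28.5889       114.3554
  5        26.25        23.4862       117.4310
  6        26.25        22.9694       137.8163
  7        26.25        22.4639       157.2476
  8     1,026.25       858.9080     6,871.2638
  Σ                  1,046.1006     7,576.1525
P = 1,046.1006; Macaulay duration = 7,576.1525 / 1,046.1006 = 7.24228 half-year periods = 3.62114 years.
Modified duration = D_Mac / (1 + y) = 3.62114 / 1.0225 = 3.54146 years.

3.5415 years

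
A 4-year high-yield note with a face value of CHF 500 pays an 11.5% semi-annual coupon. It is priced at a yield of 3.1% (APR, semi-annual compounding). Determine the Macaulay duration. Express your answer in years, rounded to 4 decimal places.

Periodic yield y = 0.0155. Discount each cash flow and weight by its period:
  t   CF        PV=CF/(1+0.0155)^t    t·PV
  1        28.75        28.3112        28.3112
  2        28.75        27.8791        55.7581
  3        28.75        27.4535        82.3606
  4        28.75        27.0345       108.1379
  5        28.75        26.6218       133.1092
  6        28.75        26.2155       157.2930
  7        28.75        25.8154       180.7076
  8       528.75       467.5316     3,740.2527
  Σ                    656.8626     4,485.9304
Price P = Σ PV = 656.8626.
Macaulay duration = Σ(t·PV) / P = 4,485.9304 / 656.8626 = 6.82933 half-year periods.
In years: 6.82933 / 2 = 3.41466 years.

3.4147 years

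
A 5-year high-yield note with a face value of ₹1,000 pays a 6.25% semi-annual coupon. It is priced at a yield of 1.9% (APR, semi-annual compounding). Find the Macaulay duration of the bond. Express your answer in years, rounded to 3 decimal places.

4.437 years

Periodic yield y = 0.0095. Discount each cash flow and weight by its period:
  t   CF        PV=CF/(1+0.0095)^t    t·PV
  1        31.25        30.9559        30.9559
  2        31.25        30.6646        61.3292
  3        31.25        30.3760        91.1281
  4        31.25        30.0902       120.3607
  5        31.25        29.8070       149.0350
  6        31.25        29.5265       177.1590
  7        31.25        29.2486       204.7405
  8        31.25        28.9734       231.7872
  9        31.25        28.7007       258.3067
  10    1,031.25       938.2114     9,382.1145
  Σ                  1,206.5545    10,706.9169
Price P = Σ PV = 1,206.5545.
Macaulay duration = Σ(t·PV) / P = 10,706.9169 / 1,206.5545 = 8.87396 half-year periods.
In years: 8.87396 / 2 = 4.43698 years.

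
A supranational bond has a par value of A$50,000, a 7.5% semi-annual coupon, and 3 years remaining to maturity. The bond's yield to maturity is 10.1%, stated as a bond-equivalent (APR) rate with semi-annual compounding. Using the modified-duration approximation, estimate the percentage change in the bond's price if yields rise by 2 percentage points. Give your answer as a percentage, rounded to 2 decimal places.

Periodic yield y = 0.0505. Modified duration first:
  t   CF        PV=CF/(1+0.0505)^t    t·PV
  1     1,875.00     1,784.8644     1,784.8644
  2     1,875.00     1,699.0617     3,398.1235
  3     1,875.00     1,617.3838     4,852.1515
  4     1,875.00     1,539.6324     6,158.5296
  5     1,875.00     1,465.6187     7,328.0933
  6    51,875.00    38,599.5080   231,597.0481
  Σ                 46,706.0690   255,118.8105
P = 46,706.0690; D_Mac = 5.46222 half-year periods = 2.73111 yrs; D_mod = 2.73111/(1+0.0505) = 2.59982 yrs.
ΔP/P ≈ -D_mod · Δy = -2.59982 × (+0.02) = -0.051996 = -5.1996%.

-5.20%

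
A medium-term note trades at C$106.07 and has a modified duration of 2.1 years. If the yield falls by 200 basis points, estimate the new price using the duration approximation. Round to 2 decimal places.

Duration approximation: ΔP/P ≈ -D_mod · Δy = -2.1 × (-0.02) = +0.042000.
New price ≈ 106.07 × (1 + 0.042000) = 110.52494.

C$110.52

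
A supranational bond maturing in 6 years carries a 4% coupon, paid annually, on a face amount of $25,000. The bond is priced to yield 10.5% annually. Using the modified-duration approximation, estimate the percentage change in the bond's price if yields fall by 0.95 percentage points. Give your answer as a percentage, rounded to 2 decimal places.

+4.59%

Periodic yield y = 0.105. Modified duration first:
  t   CF        PV=CF/(1+0.105)^t    t·PV
  1     1,000.00       904.9774       904.9774
  2     1,000.00       818.9841     1,637.9681
  3     1,000.00       741.1620     2,223.4861
  4     1,000.00       670.7349     2,682.9395
  5     1,000.00       606.9999     3,034.9994
  6    26,000.00    14,282.3503    85,694.1016
  Σ                 18,025.2085    96,178.4721
P = 18,025.2085; D_Mac = 5.33578 yrs; D_mod = 5.33578/(1+0.105) = 4.82876 yrs.
ΔP/P ≈ -D_mod · Δy = -4.82876 × (-0.0095) = +0.045873 = +4.5873%.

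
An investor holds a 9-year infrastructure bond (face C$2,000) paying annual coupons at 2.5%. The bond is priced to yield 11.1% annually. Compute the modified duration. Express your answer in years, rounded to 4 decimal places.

6.9931 years

Periodic yield y = 0.111. First find Macaulay duration:
  t   CF        PV=CF/(1+0.111)^t    t·PV
  1        50.00        45.0045        45.0045
  2        50.00        40.5081        81.0162
  3        50.00        36.4609       109.3828
  4        50.00        32.8181       131.2725
  5        50.00        29.5393       147.6963
  6        50.00        26.5880       159.5280
  7        50.00        23.9316       167.5211
  8        50.00        21.5406       172.3247
  9     2,050.00       794.9272     7,154.3444
  Σ                  1,051.3183     8,168.0905
P = 1,051.3183; Macaulay duration = 8,168.0905 / 1,051.3183 = 7.76938 years.
Modified duration = D_Mac / (1 + y) = 7.76938 / 1.111 = 6.99314 years.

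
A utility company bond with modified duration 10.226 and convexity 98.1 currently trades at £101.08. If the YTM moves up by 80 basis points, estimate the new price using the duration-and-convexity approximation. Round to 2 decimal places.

£93.13

Duration effect: -D_mod·Δy = -10.226 × (+0.008) = -0.081808
Convexity effect: ½·C·(Δy)² = 0.5 × 98.1 × (0.008)² = +0.0031392
ΔP/P ≈ -0.081808 + 0.0031392 = -0.0786688
New price ≈ 101.08 × (1 - 0.0786688) = 93.128157696.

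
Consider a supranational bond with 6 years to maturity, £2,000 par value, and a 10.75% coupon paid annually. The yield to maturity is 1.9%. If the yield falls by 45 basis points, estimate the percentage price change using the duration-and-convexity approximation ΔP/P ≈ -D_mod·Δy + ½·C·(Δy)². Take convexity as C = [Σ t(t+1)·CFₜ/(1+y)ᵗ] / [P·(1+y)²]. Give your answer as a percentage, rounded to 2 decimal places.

With y = 0.019:
  t   CF        PV=CF/(1+0.019)^t    t·PV        t(t+1)·PV
  1       215.00       210.9912       210.9912         421.9823
  2       215.00       207.0571       414.1142       1,242.3425
  3       215.00       203.1964       609.5891       2,438.3562
  4       215.00       199.4076       797.6304       3,988.1522
  5       215.00       195.6895       978.4475       5,870.6852
  6     2,215.00     1,978.4662    11,870.7970      83,095.5787
  Σ                  2,994.8079    14,881.5693      97,057.0972
P = 2,994.8079; D_Mac = 4.96912 yrs; D_mod = 4.87647 yrs; C = 31.21116.
Duration effect: -4.87647 × (-0.0045) = +0.021944
Convexity effect: 0.5 × 31.21116 × (-0.0045)² = +0.0003160
ΔP/P ≈ +0.021944 + 0.0003160 = +0.022260 = +2.2260%.

+2.23%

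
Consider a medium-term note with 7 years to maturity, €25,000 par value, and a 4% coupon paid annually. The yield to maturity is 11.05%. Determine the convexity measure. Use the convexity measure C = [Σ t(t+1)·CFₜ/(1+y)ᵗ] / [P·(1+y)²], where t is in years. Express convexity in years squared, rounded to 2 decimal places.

37.26

With y = 0.1105:
  t   CF        PV=CF/(1+0.1105)^t    t·PV        t(t+1)·PV
  1     1,000.00       900.4953       900.4953       1,800.9905
  2     1,000.00       810.8917     1,621.7835       4,865.3504
  3     1,000.00       730.2042     2,190.6125       8,762.4501
  4     1,000.00       657.5454     2,630.1816      13,150.9081
  5     1,000.00       592.1165     2,960.5827      17,763.4959
  6     1,000.00       533.1981     3,199.1888      22,394.3217
  7    26,000.00    12,483.7024    87,385.9170     699,087.3358
  Σ                 16,708.1537   100,888.7613     767,824.8526
P = 16,708.1537.
Convexity = Σ t(t+1)·PV / [P·(1+y)²] = 767,824.8526 / (16,708.1537 × 1.233210) = 37.26461.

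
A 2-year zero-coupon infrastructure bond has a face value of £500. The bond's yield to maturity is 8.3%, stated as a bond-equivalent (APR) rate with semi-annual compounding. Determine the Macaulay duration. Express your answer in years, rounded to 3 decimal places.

2.000 years

A zero-coupon bond has a single cash flow at maturity, so its Macaulay duration equals its maturity: 2 years.
(Equivalently: 4 semi-annual periods ÷ 2 = 2 years.)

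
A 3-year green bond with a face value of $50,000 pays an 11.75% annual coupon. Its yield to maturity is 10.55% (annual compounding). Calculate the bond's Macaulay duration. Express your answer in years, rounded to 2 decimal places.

Periodic yield y = 0.1055. Discount each cash flow and weight by its year:
  t   CF        PV=CF/(1+0.1055)^t    t·PV
  1     5,875.00     5,314.3374     5,314.3374
  2     5,875.00     4,807.1799     9,614.3598
  3    55,875.00    41,356.2637   124,068.7910
  Σ                 51,477.7810   138,997.4882
Price P = Σ PV = 51,477.7810.
Macaulay duration = Σ(t·PV) / P = 138,997.4882 / 51,477.7810 = 2.70015 years.

2.70 years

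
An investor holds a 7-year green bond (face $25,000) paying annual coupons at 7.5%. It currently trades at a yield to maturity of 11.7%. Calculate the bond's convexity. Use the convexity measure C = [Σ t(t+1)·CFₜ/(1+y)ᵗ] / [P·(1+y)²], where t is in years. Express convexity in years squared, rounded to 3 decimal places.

With y = 0.117:
  t   CF        PV=CF/(1+0.117)^t    t·PV        t(t+1)·PV
  1     1,875.00     1,678.6034     1,678.6034       3,357.2068
  2     1,875.00     1,502.7783     3,005.5567       9,016.6700
  3     1,875.00     1,345.3700     4,036.1101      16,144.4405
  4     1,875.00     1,204.4495     4,817.7978      24,088.9891
  5     1,875.00     1,078.2896     5,391.4479      32,348.6873
  6     1,875.00       965.3443     5,792.0658      40,544.4603
  7    26,875.00    12,387.2887    86,711.0212     693,688.1699
  Σ                 20,162.1239   111,432.6029     819,188.6239
P = 20,162.1239.
Convexity = Σ t(t+1)·PV / [P·(1+y)²] = 819,188.6239 / (20,162.1239 × 1.247689) = 32.56427.

32.564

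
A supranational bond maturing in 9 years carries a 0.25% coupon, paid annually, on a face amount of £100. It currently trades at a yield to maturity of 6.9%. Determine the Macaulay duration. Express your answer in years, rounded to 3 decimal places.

Periodic yield y = 0.069. Discount each cash flow and weight by its year:
  t   CF        PV=CF/(1+0.069)^t    t·PV
  1         0.25         0.2339         0.2339
  2         0.25         0.2188         0.4375
  3         0.25         0.2046         0.6139
  4         0.25         0.1914         0.7658
  5         0.25         0.1791         0.8954
  6         0.25         0.1675         1.0051
  7         0.25         0.1567         1.0970
  8         0.25         0.1466         1.1728
  9       100.25        54.9902       494.9115
  Σ                     56.4888       501.1329
Price P = Σ PV = 56.4888.
Macaulay duration = Σ(t·PV) / P = 501.1329 / 56.4888 = 8.87137 years.

8.871 years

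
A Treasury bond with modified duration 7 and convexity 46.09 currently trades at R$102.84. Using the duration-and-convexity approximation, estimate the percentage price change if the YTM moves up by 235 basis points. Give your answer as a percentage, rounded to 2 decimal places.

-15.18%

Duration effect: -D_mod·Δy = -7 × (+0.0235) = -0.164500
Convexity effect: ½·C·(Δy)² = 0.5 × 46.09 × (0.0235)² = +0.01272660125
ΔP/P ≈ -0.164500 + 0.01272660125 = -0.15177339875
= -15.177339875%.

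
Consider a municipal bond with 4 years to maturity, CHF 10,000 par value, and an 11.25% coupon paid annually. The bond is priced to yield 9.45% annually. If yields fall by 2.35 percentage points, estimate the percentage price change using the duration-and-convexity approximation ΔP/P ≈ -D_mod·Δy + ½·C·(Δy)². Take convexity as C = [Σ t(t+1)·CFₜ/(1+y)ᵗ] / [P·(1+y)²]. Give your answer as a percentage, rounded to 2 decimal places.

+7.78%

With y = 0.0945:
  t   CF        PV=CF/(1+0.0945)^t    t·PV        t(t+1)·PV
  1     1,125.00     1,027.8666     1,027.8666       2,055.7332
  2     1,125.00       939.1198     1,878.2396       5,634.7187
  3     1,125.00       858.0354     2,574.1063      10,296.4252
  4    11,125.00     7,752.4140    31,009.6559     155,048.2796
  Σ                 10,577.4358    36,489.8684     173,035.1568
P = 10,577.4358; D_Mac = 3.44978 yrs; D_mod = 3.15193 yrs; C = 13.65597.
Duration effect: -3.15193 × (-0.0235) = +0.074070
Convexity effect: 0.5 × 13.65597 × (-0.0235)² = +0.0037708
ΔP/P ≈ +0.074070 + 0.0037708 = +0.077841 = +7.7841%.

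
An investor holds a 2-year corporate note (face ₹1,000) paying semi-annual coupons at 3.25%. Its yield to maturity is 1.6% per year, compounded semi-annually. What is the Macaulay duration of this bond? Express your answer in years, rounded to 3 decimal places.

Periodic yield y = 0.008. Discount each cash flow and weight by its period:
  t   CF        PV=CF/(1+0.008)^t    t·PV
  1        16.25        16.1210        16.1210
  2        16.25        15.9931        31.9862
  3        16.25        15.8662        47.5985
  4     1,016.25       984.3701     3,937.4805
  Σ                  1,032.3504     4,033.1862
Price P = Σ PV = 1,032.3504.
Macaulay duration = Σ(t·PV) / P = 4,033.1862 / 1,032.3504 = 3.90680 half-year periods.
In years: 3.90680 / 2 = 1.95340 years.

1.953 years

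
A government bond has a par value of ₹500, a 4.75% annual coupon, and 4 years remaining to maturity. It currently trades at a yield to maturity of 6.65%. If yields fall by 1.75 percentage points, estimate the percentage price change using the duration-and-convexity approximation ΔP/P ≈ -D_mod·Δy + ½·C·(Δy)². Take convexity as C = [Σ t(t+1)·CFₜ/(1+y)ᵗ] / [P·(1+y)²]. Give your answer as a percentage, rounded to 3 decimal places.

+6.359%

With y = 0.0665:
  t   CF        PV=CF/(1+0.0665)^t    t·PV        t(t+1)·PV
  1        23.75        22.2691        22.2691          44.5382
  2        23.75        20.8805        41.7611         125.2833
  3        23.75        19.5786        58.7357         234.9429
  4       523.75       404.8374     1,619.3495       8,096.7474
  Σ                    467.5656     1,742.1154       8,501.5118
P = 467.5656; D_Mac = 3.72593 yrs; D_mod = 3.49360 yrs; C = 15.98571.
Duration effect: -3.49360 × (-0.0175) = +0.061138
Convexity effect: 0.5 × 15.98571 × (-0.0175)² = +0.0024478
ΔP/P ≈ +0.061138 + 0.0024478 = +0.063586 = +6.3586%.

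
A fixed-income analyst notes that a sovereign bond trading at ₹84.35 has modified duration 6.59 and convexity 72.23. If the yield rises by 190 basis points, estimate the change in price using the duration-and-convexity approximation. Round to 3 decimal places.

-₹9.462

Duration effect: -D_mod·Δy = -6.59 × (+0.019) = -0.125210
Convexity effect: ½·C·(Δy)² = 0.5 × 72.23 × (0.019)² = +0.013037515
ΔP/P ≈ -0.125210 + 0.013037515 = -0.112172485
ΔP ≈ 84.35 × (-0.112172485) = -9.46174910975.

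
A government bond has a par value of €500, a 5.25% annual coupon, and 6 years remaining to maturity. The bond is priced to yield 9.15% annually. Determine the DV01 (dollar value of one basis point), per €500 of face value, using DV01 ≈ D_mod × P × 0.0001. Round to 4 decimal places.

€0.1974

Periodic yield y = 0.0915.
  t   CF        PV=CF/(1+0.0915)^t    t·PV
  1        26.25        24.0495        24.0495
  2        26.25        22.0334        44.0668
  3        26.25        20.1864        60.5591
  4        26.25        18.4941        73.9766
  5        26.25        16.9438        84.7190
  6       526.25       311.2072     1,867.2433
  Σ                    412.9144     2,154.6143
P = 412.9144; D_Mac = 5.21807 yrs; D_mod = 4.78064 yrs.
DV01 ≈ 4.78064 × 412.9144 × 0.0001 = 0.197399.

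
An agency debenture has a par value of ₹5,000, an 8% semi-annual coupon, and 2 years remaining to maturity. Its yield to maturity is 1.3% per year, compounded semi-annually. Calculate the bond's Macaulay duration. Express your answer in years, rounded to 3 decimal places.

1.895 years

Periodic yield y = 0.0065. Discount each cash flow and weight by its period:
  t   CF        PV=CF/(1+0.0065)^t    t·PV
  1       200.00       198.7084       198.7084
  2       200.00       197.4251       394.8503
  3       200.00       196.1502       588.4505
  4     5,200.00     5,066.9688    20,267.8750
  Σ                  5,659.2524    21,449.8842
Price P = Σ PV = 5,659.2524.
Macaulay duration = Σ(t·PV) / P = 21,449.8842 / 5,659.2524 = 3.79023 half-year periods.
In years: 3.79023 / 2 = 1.89512 years.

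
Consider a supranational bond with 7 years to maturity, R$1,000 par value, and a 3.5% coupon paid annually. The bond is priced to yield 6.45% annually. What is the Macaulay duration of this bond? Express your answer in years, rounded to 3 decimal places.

Periodic yield y = 0.0645. Discount each cash flow and weight by its year:
  t   CF        PV=CF/(1+0.0645)^t    t·PV
  1        35.00        32.8793        32.8793
  2        35.00        30.8871        61.7741
  3        35.00        29.0156        87.0467
  4        35.00        27.2575       109.0298
  5        35.00        25.6059       128.0294
  6        35.00        24.0544       144.3262
  7     1,035.00       668.2219     4,677.5531
  Σ                    837.9215     5,240.6387
Price P = Σ PV = 837.9215.
Macaulay duration = Σ(t·PV) / P = 5,240.6387 / 837.9215 = 6.25433 years.

6.254 years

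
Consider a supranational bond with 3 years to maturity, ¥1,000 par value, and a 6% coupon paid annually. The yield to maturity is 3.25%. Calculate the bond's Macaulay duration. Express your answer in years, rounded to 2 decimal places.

Periodic yield y = 0.0325. Discount each cash flow and weight by its year:
  t   CF        PV=CF/(1+0.0325)^t    t·PV
  1        60.00        58.1114        58.1114
  2        60.00        56.2822       112.5644
  3     1,060.00       963.0208     2,889.0625
  Σ                  1,077.4144     3,059.7383
Price P = Σ PV = 1,077.4144.
Macaulay duration = Σ(t·PV) / P = 3,059.7383 / 1,077.4144 = 2.83989 years.

2.84 years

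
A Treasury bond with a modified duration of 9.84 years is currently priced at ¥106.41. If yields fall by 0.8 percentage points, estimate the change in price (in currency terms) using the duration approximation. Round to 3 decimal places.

Duration approximation: ΔP/P ≈ -D_mod · Δy = -9.84 × (-0.008) = +0.078720.
ΔP ≈ 106.41 × (+0.078720) = +8.3765952.

+¥8.377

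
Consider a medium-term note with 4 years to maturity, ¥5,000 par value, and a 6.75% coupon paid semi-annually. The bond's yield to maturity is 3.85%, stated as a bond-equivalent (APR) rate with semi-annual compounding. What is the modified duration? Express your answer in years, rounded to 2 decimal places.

Periodic yield y = 0.01925. First find Macaulay duration:
  t   CF        PV=CF/(1+0.01925)^t    t·PV
  1       168.75       165.5629       165.5629
  2       168.75       162.4360       324.8720
  3       168.75       159.3682       478.1045
  4       168.75       156.3583       625.4331
  5       168.75       153.4052       767.0262
  6       168.75       150.5080       903.0477
  7       168.75       147.6654     1,033.6578
  8     5,168.75     4,437.5143    35,500.1144
  Σ                  5,532.8183    39,797.8188
P = 5,532.8183; Macaulay duration = 39,797.8188 / 5,532.8183 = 7.19305 half-year periods = 3.59652 years.
Modified duration = D_Mac / (1 + y) = 3.59652 / 1.01925 = 3.52860 years.

3.53 years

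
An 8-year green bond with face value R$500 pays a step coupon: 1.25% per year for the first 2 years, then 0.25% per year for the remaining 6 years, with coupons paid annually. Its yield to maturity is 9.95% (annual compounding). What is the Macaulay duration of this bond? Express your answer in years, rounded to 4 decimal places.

7.6660 years

Periodic yield y = 0.0995. Discount each cash flow and weight by its year:
  t   CF        PV=CF/(1+0.0995)^t    t·PV
  1         6.25         5.6844         5.6844
  2         6.25         5.1700        10.3400
  3         1.25         0.9404         2.8213
  4         1.25         0.8553         3.4213
  5         1.25         0.7779         3.8896
  6         1.25         0.7075         4.2451
  7         1.25         0.6435         4.5044
  8       501.25       234.6889     1,877.5111
  Σ                    249.4679     1,912.4171
Price P = Σ PV = 249.4679.
Macaulay duration = Σ(t·PV) / P = 1,912.4171 / 249.4679 = 7.66598 years.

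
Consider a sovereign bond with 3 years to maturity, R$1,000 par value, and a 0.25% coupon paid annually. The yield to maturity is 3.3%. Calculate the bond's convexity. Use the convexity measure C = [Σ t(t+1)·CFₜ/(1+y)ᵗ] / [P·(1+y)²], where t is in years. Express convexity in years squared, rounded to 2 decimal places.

11.21

With y = 0.033:
  t   CF        PV=CF/(1+0.033)^t    t·PV        t(t+1)·PV
  1         2.50         2.4201         2.4201           4.8403
  2         2.50         2.3428         4.6856          14.0569
  3     1,002.50       909.4596     2,728.3788      10,913.5153
  Σ                    914.2226     2,735.4846      10,932.4125
P = 914.2226.
Convexity = Σ t(t+1)·PV / [P·(1+y)²] = 10,932.4125 / (914.2226 × 1.067089) = 11.20633.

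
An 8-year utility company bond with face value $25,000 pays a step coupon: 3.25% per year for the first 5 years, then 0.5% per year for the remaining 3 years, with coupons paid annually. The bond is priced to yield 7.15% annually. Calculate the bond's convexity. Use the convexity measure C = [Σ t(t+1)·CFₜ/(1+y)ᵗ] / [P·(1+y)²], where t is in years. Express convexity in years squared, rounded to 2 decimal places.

53.03

With y = 0.0715:
  t   CF        PV=CF/(1+0.0715)^t    t·PV        t(t+1)·PV
  1       812.50       758.2828       758.2828       1,516.5656
  2       812.50       707.6834     1,415.3668       4,246.1005
  3       812.50       660.4605     1,981.3815       7,925.5259
  4       812.50       616.3887     2,465.5548      12,327.7740
  5       812.50       575.2578     2,876.2888      17,257.7331
  6       125.00        82.5956       495.5737       3,469.0156
  7       125.00        77.0841       539.5887       4,316.7094
  8    25,125.00    14,460.0125   115,680.0997   1,041,120.8977
  Σ                 17,937.7653   126,212.1368   1,092,180.3217
P = 17,937.7653.
Convexity = Σ t(t+1)·PV / [P·(1+y)²] = 1,092,180.3217 / (17,937.7653 × 1.148112) = 53.03245.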